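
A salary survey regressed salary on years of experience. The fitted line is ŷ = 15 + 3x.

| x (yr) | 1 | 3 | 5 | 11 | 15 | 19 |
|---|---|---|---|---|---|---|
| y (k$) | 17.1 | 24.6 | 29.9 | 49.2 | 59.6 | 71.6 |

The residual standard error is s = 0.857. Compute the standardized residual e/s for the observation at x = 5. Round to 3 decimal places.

-0.117

ŷ = 15 + 3·5 = 30
e = 29.9 − 30 = -0.1
e/s = -0.1 / 0.857 = -0.117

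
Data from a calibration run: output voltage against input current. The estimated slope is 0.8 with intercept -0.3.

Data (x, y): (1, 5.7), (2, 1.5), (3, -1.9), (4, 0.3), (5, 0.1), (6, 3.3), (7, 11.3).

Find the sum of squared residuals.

SSE = 100.24

x=1: ŷ = -0.3 + 0.8·1 = 0.5; r = 5.7 − 0.5 = 5.2
x=2: ŷ = -0.3 + 0.8·2 = 1.3; r = 1.5 − 1.3 = 0.2
x=3: ŷ = -0.3 + 0.8·3 = 2.1; r = -1.9 − 2.1 = -4
x=4: ŷ = -0.3 + 0.8·4 = 2.9; r = 0.3 − 2.9 = -2.6
x=5: ŷ = -0.3 + 0.8·5 = 3.7; r = 0.1 − 3.7 = -3.6
x=6: ŷ = -0.3 + 0.8·6 = 4.5; r = 3.3 − 4.5 = -1.2
x=7: ŷ = -0.3 + 0.8·7 = 5.3; r = 11.3 − 5.3 = 6
SSE = 27.04 + 0.04 + 16 + 6.76 + 12.96 + 1.44 + 36 = 100.24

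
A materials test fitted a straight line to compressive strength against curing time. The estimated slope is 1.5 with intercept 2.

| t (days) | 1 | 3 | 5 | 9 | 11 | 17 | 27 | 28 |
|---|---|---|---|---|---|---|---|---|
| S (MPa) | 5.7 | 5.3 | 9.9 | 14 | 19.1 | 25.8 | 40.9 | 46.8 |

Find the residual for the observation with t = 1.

e = 2.2

Ŝ = 2 + 1.5·1 = 3.5
e = 5.7 − 3.5 = 2.2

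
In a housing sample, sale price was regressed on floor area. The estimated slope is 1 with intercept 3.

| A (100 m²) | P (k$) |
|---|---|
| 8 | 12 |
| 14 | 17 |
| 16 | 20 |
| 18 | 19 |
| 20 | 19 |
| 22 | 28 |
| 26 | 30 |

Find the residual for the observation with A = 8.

r = 1

P̂ = 3 + 8 = 11
r = 12 − 11 = 1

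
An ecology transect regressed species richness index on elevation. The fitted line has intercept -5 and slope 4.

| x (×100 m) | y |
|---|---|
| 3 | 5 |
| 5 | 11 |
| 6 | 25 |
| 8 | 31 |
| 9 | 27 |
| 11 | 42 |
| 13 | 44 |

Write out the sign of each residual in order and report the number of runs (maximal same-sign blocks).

5 runs

x=3: ŷ = -5 + 4·3 = 7; r = 5 − 7 = -2
x=5: ŷ = -5 + 4·5 = 15; r = 11 − 15 = -4
x=6: ŷ = -5 + 4·6 = 19; r = 25 − 19 = 6
x=8: ŷ = -5 + 4·8 = 27; r = 31 − 27 = 4
x=9: ŷ = -5 + 4·9 = 31; r = 27 − 31 = -4
x=11: ŷ = -5 + 4·11 = 39; r = 42 − 39 = 3
x=13: ŷ = -5 + 4·13 = 47; r = 44 − 47 = -3
Signs: − − + + − + −
Runs: −×2, +×2, −×1, +×1, −×1 → 5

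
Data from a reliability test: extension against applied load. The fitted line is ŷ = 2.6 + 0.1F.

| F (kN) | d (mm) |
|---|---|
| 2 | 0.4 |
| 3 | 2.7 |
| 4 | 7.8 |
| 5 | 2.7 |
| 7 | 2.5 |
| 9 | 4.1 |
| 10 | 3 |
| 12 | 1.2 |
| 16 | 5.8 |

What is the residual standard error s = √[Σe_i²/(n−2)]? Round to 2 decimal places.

F=2: ŷ = 2.6 + 0.1·2 = 2.8; e = 0.4 − 2.8 = -2.4
F=3: ŷ = 2.6 + 0.1·3 = 2.9; e = 2.7 − 2.9 = -0.2
F=4: ŷ = 2.6 + 0.1·4 = 3; e = 7.8 − 3 = 4.8
F=5: ŷ = 2.6 + 0.1·5 = 3.1; e = 2.7 − 3.1 = -0.4
F=7: ŷ = 2.6 + 0.1·7 = 3.3; e = 2.5 − 3.3 = -0.8
F=9: ŷ = 2.6 + 0.1·9 = 3.5; e = 4.1 − 3.5 = 0.6
F=10: ŷ = 2.6 + 0.1·10 = 3.6; e = 3 − 3.6 = -0.6
F=12: ŷ = 2.6 + 0.1·12 = 3.8; e = 1.2 − 3.8 = -2.6
F=16: ŷ = 2.6 + 0.1·16 = 4.2; e = 5.8 − 4.2 = 1.6
SSE = 5.76 + 0.04 + 23.04 + 0.16 + 0.64 + 0.36 + 0.36 + 6.76 + 2.56 = 39.68
s = √(39.68/7) = √5.66857 ≈ 2.38

s = 2.38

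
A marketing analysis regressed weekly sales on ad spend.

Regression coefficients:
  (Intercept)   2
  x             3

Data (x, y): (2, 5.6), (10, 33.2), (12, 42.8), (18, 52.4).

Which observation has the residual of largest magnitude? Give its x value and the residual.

x=2: ŷ = 2 + 3·2 = 8; e = 5.6 − 8 = -2.4
x=10: ŷ = 2 + 3·10 = 32; e = 33.2 − 32 = 1.2
x=12: ŷ = 2 + 3·12 = 38; e = 42.8 − 38 = 4.8
x=18: ŷ = 2 + 3·18 = 56; e = 52.4 − 56 = -3.6
Largest |e| is 4.8 at x = 12, residual 4.8.

x = 12, e = 4.8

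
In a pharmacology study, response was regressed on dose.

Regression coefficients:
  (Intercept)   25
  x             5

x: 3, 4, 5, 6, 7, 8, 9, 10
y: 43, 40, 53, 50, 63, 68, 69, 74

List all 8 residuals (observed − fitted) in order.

x=3: ŷ = 25 + 5·3 = 40; r = 43 − 40 = 3
x=4: ŷ = 25 + 5·4 = 45; r = 40 − 45 = -5
x=5: ŷ = 25 + 5·5 = 50; r = 53 − 50 = 3
x=6: ŷ = 25 + 5·6 = 55; r = 50 − 55 = -5
x=7: ŷ = 25 + 5·7 = 60; r = 63 − 60 = 3
x=8: ŷ = 25 + 5·8 = 65; r = 68 − 65 = 3
x=9: ŷ = 25 + 5·9 = 70; r = 69 − 70 = -1
x=10: ŷ = 25 + 5·10 = 75; r = 74 − 75 = -1

3, -5, 3, -5, 3, 3, -1, -1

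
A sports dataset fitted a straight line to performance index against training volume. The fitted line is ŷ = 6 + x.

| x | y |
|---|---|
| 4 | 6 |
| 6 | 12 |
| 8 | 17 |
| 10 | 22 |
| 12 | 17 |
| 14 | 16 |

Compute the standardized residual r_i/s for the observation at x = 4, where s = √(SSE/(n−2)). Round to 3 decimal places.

x=4: ŷ = 6 + 4 = 10; r = 6 − 10 = -4
x=6: ŷ = 6 + 6 = 12; r = 12 − 12 = 0
x=8: ŷ = 6 + 8 = 14; r = 17 − 14 = 3
x=10: ŷ = 6 + 10 = 16; r = 22 − 16 = 6
x=12: ŷ = 6 + 12 = 18; r = 17 − 18 = -1
x=14: ŷ = 6 + 14 = 20; r = 16 − 20 = -4
SSE = 16 + 0 + 9 + 36 + 1 + 16 = 78
s = √(78/4) = 4.41588
r/s = -4 / 4.41588 = -0.906

-0.906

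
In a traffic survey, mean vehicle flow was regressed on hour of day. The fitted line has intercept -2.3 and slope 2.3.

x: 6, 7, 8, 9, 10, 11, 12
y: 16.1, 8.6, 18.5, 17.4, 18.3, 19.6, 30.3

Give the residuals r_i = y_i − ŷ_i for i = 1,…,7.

4.6, -5.2, 2.4, -1, -2.4, -3.4, 5

x=6: ŷ = -2.3 + 2.3·6 = 11.5; r = 16.1 − 11.5 = 4.6
x=7: ŷ = -2.3 + 2.3·7 = 13.8; r = 8.6 − 13.8 = -5.2
x=8: ŷ = -2.3 + 2.3·8 = 16.1; r = 18.5 − 16.1 = 2.4
x=9: ŷ = -2.3 + 2.3·9 = 18.4; r = 17.4 − 18.4 = -1
x=10: ŷ = -2.3 + 2.3·10 = 20.7; r = 18.3 − 20.7 = -2.4
x=11: ŷ = -2.3 + 2.3·11 = 23; r = 19.6 − 23 = -3.4
x=12: ŷ = -2.3 + 2.3·12 = 25.3; r = 30.3 − 25.3 = 5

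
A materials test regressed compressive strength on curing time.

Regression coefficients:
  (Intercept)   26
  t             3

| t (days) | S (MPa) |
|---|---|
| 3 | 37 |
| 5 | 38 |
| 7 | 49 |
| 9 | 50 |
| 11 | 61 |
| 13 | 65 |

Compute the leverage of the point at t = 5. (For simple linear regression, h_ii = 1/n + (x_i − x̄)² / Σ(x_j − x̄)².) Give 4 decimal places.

h = 0.2952

t̄ = (3 + 5 + 7 + 9 + 11 + 13)/6 = 8
Σ(t − t̄)² = 25 + 9 + 1 + 1 + 9 + 25 = 70
h = 1/6 + (-3)²/70 = 0.166667 + 0.128571 = 0.2952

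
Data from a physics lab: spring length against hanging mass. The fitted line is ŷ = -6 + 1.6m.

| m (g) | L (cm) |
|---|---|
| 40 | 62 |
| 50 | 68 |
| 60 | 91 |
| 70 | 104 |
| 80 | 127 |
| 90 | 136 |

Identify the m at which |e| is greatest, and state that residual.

m=40: ŷ = -6 + 1.6·40 = 58; e = 62 − 58 = 4
m=50: ŷ = -6 + 1.6·50 = 74; e = 68 − 74 = -6
m=60: ŷ = -6 + 1.6·60 = 90; e = 91 − 90 = 1
m=70: ŷ = -6 + 1.6·70 = 106; e = 104 − 106 = -2
m=80: ŷ = -6 + 1.6·80 = 122; e = 127 − 122 = 5
m=90: ŷ = -6 + 1.6·90 = 138; e = 136 − 138 = -2
Largest |e| is 6 at m = 50, residual -6.

m = 50, e = -6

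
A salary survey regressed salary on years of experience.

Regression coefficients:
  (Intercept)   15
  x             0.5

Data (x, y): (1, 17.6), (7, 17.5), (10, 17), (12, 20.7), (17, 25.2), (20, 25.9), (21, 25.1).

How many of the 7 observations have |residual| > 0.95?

x=1: ŷ = 15 + 0.5·1 = 15.5; e = 17.6 − 15.5 = 2.1
x=7: ŷ = 15 + 0.5·7 = 18.5; e = 17.5 − 18.5 = -1
x=10: ŷ = 15 + 0.5·10 = 20; e = 17 − 20 = -3
x=12: ŷ = 15 + 0.5·12 = 21; e = 20.7 − 21 = -0.3
x=17: ŷ = 15 + 0.5·17 = 23.5; e = 25.2 − 23.5 = 1.7
x=20: ŷ = 15 + 0.5·20 = 25; e = 25.9 − 25 = 0.9
x=21: ŷ = 15 + 0.5·21 = 25.5; e = 25.1 − 25.5 = -0.4
|e| > 0.95: x=1 (|e|=2.1), x=7 (|e|=1), x=10 (|e|=3), x=17 (|e|=1.7) → 4

4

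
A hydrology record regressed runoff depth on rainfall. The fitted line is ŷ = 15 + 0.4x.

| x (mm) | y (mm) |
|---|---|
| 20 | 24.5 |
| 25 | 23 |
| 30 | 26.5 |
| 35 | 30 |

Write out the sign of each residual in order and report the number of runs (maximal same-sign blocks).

x=20: ŷ = 15 + 0.4·20 = 23; r = 24.5 − 23 = 1.5
x=25: ŷ = 15 + 0.4·25 = 25; r = 23 − 25 = -2
x=30: ŷ = 15 + 0.4·30 = 27; r = 26.5 − 27 = -0.5
x=35: ŷ = 15 + 0.4·35 = 29; r = 30 − 29 = 1
Signs: + − − +
Runs: +×1, −×2, +×1 → 3

3 runs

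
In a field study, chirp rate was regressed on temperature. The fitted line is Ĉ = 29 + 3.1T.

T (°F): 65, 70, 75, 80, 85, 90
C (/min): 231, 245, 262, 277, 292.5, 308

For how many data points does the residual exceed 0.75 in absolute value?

T=65: Ĉ = 29 + 3.1·65 = 230.5; e = 231 − 230.5 = 0.5
T=70: Ĉ = 29 + 3.1·70 = 246; e = 245 − 246 = -1
T=75: Ĉ = 29 + 3.1·75 = 261.5; e = 262 − 261.5 = 0.5
T=80: Ĉ = 29 + 3.1·80 = 277; e = 277 − 277 = 0
T=85: Ĉ = 29 + 3.1·85 = 292.5; e = 292.5 − 292.5 = 0
T=90: Ĉ = 29 + 3.1·90 = 308; e = 308 − 308 = 0
|e| > 0.75: T=70 (|e|=1) → 1

1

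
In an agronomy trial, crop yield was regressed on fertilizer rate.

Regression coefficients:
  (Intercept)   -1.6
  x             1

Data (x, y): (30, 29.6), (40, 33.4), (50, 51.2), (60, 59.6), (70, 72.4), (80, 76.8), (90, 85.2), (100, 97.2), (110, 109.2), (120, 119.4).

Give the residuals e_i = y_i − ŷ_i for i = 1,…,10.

1.2, -5, 2.8, 1.2, 4, -1.6, -3.2, -1.2, 0.8, 1

x=30: ŷ = -1.6 + 30 = 28.4; e = 29.6 − 28.4 = 1.2
x=40: ŷ = -1.6 + 40 = 38.4; e = 33.4 − 38.4 = -5
x=50: ŷ = -1.6 + 50 = 48.4; e = 51.2 − 48.4 = 2.8
x=60: ŷ = -1.6 + 60 = 58.4; e = 59.6 − 58.4 = 1.2
x=70: ŷ = -1.6 + 70 = 68.4; e = 72.4 − 68.4 = 4
x=80: ŷ = -1.6 + 80 = 78.4; e = 76.8 − 78.4 = -1.6
x=90: ŷ = -1.6 + 90 = 88.4; e = 85.2 − 88.4 = -3.2
x=100: ŷ = -1.6 + 100 = 98.4; e = 97.2 − 98.4 = -1.2
x=110: ŷ = -1.6 + 110 = 108.4; e = 109.2 − 108.4 = 0.8
x=120: ŷ = -1.6 + 120 = 118.4; e = 119.4 − 118.4 = 1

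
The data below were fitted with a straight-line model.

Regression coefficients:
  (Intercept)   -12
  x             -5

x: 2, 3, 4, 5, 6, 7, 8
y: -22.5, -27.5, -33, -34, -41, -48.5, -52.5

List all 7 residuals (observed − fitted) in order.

-0.5, -0.5, -1, 3, 1, -1.5, -0.5

x=2: ŷ = -12 − 5·2 = -22; e = -22.5 − (-22) = -0.5
x=3: ŷ = -12 − 5·3 = -27; e = -27.5 − (-27) = -0.5
x=4: ŷ = -12 − 5·4 = -32; e = -33 − (-32) = -1
x=5: ŷ = -12 − 5·5 = -37; e = -34 − (-37) = 3
x=6: ŷ = -12 − 5·6 = -42; e = -41 − (-42) = 1
x=7: ŷ = -12 − 5·7 = -47; e = -48.5 − (-47) = -1.5
x=8: ŷ = -12 − 5·8 = -52; e = -52.5 − (-52) = -0.5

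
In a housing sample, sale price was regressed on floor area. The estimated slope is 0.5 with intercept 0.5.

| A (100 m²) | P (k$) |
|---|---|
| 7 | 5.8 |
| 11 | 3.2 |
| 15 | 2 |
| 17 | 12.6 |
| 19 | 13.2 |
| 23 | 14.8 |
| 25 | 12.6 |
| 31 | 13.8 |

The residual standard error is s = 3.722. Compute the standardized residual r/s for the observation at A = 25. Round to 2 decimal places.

ŷ = 0.5 + 0.5·25 = 13
r = 12.6 − 13 = -0.4
r/s = -0.4 / 3.722 = -0.11

-0.11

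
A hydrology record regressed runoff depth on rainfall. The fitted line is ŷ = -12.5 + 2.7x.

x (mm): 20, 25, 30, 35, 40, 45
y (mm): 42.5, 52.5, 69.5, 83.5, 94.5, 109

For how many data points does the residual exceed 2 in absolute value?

x=20: ŷ = -12.5 + 2.7·20 = 41.5; r = 42.5 − 41.5 = 1
x=25: ŷ = -12.5 + 2.7·25 = 55; r = 52.5 − 55 = -2.5
x=30: ŷ = -12.5 + 2.7·30 = 68.5; r = 69.5 − 68.5 = 1
x=35: ŷ = -12.5 + 2.7·35 = 82; r = 83.5 − 82 = 1.5
x=40: ŷ = -12.5 + 2.7·40 = 95.5; r = 94.5 − 95.5 = -1
x=45: ŷ = -12.5 + 2.7·45 = 109; r = 109 − 109 = 0
|r| > 2: x=25 (|r|=2.5) → 1

1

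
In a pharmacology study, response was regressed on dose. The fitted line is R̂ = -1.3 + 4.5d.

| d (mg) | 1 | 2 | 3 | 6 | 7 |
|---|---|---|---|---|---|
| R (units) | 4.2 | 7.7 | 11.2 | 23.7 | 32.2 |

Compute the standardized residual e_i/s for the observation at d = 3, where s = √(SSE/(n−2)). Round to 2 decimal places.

d=1: R̂ = -1.3 + 4.5·1 = 3.2; e = 4.2 − 3.2 = 1
d=2: R̂ = -1.3 + 4.5·2 = 7.7; e = 7.7 − 7.7 = 0
d=3: R̂ = -1.3 + 4.5·3 = 12.2; e = 11.2 − 12.2 = -1
d=6: R̂ = -1.3 + 4.5·6 = 25.7; e = 23.7 − 25.7 = -2
d=7: R̂ = -1.3 + 4.5·7 = 30.2; e = 32.2 − 30.2 = 2
SSE = 1 + 0 + 1 + 4 + 4 = 10
s = √(10/3) = 1.82574
e/s = -1 / 1.82574 = -0.55

-0.55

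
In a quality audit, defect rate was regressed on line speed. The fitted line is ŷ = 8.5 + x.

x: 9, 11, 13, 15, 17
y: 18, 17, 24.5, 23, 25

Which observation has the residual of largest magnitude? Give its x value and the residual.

x=9: ŷ = 8.5 + 9 = 17.5; r = 18 − 17.5 = 0.5
x=11: ŷ = 8.5 + 11 = 19.5; r = 17 − 19.5 = -2.5
x=13: ŷ = 8.5 + 13 = 21.5; r = 24.5 − 21.5 = 3
x=15: ŷ = 8.5 + 15 = 23.5; r = 23 − 23.5 = -0.5
x=17: ŷ = 8.5 + 17 = 25.5; r = 25 − 25.5 = -0.5
Largest |r| is 3 at x = 13, residual 3.

x = 13, r = 3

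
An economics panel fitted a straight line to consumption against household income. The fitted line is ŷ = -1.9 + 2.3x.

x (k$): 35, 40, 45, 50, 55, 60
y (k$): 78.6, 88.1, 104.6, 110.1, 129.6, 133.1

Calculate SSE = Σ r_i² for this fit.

SSE = 56

x=35: ŷ = -1.9 + 2.3·35 = 78.6; r = 78.6 − 78.6 = 0
x=40: ŷ = -1.9 + 2.3·40 = 90.1; r = 88.1 − 90.1 = -2
x=45: ŷ = -1.9 + 2.3·45 = 101.6; r = 104.6 − 101.6 = 3
x=50: ŷ = -1.9 + 2.3·50 = 113.1; r = 110.1 − 113.1 = -3
x=55: ŷ = -1.9 + 2.3·55 = 124.6; r = 129.6 − 124.6 = 5
x=60: ŷ = -1.9 + 2.3·60 = 136.1; r = 133.1 − 136.1 = -3
SSE = 0 + 4 + 9 + 9 + 25 + 9 = 56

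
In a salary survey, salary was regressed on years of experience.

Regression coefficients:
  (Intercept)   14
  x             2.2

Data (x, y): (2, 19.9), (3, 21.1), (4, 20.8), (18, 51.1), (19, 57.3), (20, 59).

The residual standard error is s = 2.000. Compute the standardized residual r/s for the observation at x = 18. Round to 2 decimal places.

-1.25

ŷ = 14 + 2.2·18 = 53.6
r = 51.1 − 53.6 = -2.5
r/s = -2.5 / 2.000 = -1.25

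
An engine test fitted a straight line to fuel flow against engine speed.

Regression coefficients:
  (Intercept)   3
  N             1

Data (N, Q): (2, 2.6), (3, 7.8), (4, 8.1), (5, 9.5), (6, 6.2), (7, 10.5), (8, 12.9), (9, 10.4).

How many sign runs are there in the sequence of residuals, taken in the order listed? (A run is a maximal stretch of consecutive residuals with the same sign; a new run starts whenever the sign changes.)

5 runs

N=2: ŷ = 3 + 2 = 5; r = 2.6 − 5 = -2.4
N=3: ŷ = 3 + 3 = 6; r = 7.8 − 6 = 1.8
N=4: ŷ = 3 + 4 = 7; r = 8.1 − 7 = 1.1
N=5: ŷ = 3 + 5 = 8; r = 9.5 − 8 = 1.5
N=6: ŷ = 3 + 6 = 9; r = 6.2 − 9 = -2.8
N=7: ŷ = 3 + 7 = 10; r = 10.5 − 10 = 0.5
N=8: ŷ = 3 + 8 = 11; r = 12.9 − 11 = 1.9
N=9: ŷ = 3 + 9 = 12; r = 10.4 − 12 = -1.6
Signs: − + + + − + + −
Runs: −×1, +×3, −×1, +×2, −×1 → 5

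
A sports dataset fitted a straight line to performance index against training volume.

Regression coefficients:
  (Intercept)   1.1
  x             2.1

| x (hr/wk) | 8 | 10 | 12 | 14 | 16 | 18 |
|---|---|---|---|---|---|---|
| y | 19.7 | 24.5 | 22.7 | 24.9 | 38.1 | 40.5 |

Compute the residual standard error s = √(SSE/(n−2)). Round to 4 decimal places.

x=8: ŷ = 1.1 + 2.1·8 = 17.9; e = 19.7 − 17.9 = 1.8
x=10: ŷ = 1.1 + 2.1·10 = 22.1; e = 24.5 − 22.1 = 2.4
x=12: ŷ = 1.1 + 2.1·12 = 26.3; e = 22.7 − 26.3 = -3.6
x=14: ŷ = 1.1 + 2.1·14 = 30.5; e = 24.9 − 30.5 = -5.6
x=16: ŷ = 1.1 + 2.1·16 = 34.7; e = 38.1 − 34.7 = 3.4
x=18: ŷ = 1.1 + 2.1·18 = 38.9; e = 40.5 − 38.9 = 1.6
SSE = 3.24 + 5.76 + 12.96 + 31.36 + 11.56 + 2.56 = 67.44
s = √(67.44/4) = √16.86 ≈ 4.1061

s = 4.1061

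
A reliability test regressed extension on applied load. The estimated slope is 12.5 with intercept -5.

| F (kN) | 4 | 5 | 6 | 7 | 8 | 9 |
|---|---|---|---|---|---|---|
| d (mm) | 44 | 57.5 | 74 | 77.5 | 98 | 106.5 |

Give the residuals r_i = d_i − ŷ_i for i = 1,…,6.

F=4: ŷ = -5 + 12.5·4 = 45; r = 44 − 45 = -1
F=5: ŷ = -5 + 12.5·5 = 57.5; r = 57.5 − 57.5 = 0
F=6: ŷ = -5 + 12.5·6 = 70; r = 74 − 70 = 4
F=7: ŷ = -5 + 12.5·7 = 82.5; r = 77.5 − 82.5 = -5
F=8: ŷ = -5 + 12.5·8 = 95; r = 98 − 95 = 3
F=9: ŷ = -5 + 12.5·9 = 107.5; r = 106.5 − 107.5 = -1

-1, 0, 4, -5, 3, -1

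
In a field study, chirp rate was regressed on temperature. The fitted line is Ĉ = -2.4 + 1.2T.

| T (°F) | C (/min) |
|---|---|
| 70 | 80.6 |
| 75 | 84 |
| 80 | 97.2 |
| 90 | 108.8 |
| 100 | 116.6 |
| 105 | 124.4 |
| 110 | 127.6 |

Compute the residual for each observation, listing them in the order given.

T=70: Ĉ = -2.4 + 1.2·70 = 81.6; e = 80.6 − 81.6 = -1
T=75: Ĉ = -2.4 + 1.2·75 = 87.6; e = 84 − 87.6 = -3.6
T=80: Ĉ = -2.4 + 1.2·80 = 93.6; e = 97.2 − 93.6 = 3.6
T=90: Ĉ = -2.4 + 1.2·90 = 105.6; e = 108.8 − 105.6 = 3.2
T=100: Ĉ = -2.4 + 1.2·100 = 117.6; e = 116.6 − 117.6 = -1
T=105: Ĉ = -2.4 + 1.2·105 = 123.6; e = 124.4 − 123.6 = 0.8
T=110: Ĉ = -2.4 + 1.2·110 = 129.6; e = 127.6 − 129.6 = -2

-1, -3.6, 3.6, 3.2, -1, 0.8, -2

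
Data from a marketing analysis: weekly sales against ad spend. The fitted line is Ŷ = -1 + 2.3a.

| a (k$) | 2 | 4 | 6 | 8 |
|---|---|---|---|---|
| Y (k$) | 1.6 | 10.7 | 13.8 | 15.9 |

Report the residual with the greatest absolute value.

a=2: Ŷ = -1 + 2.3·2 = 3.6; r = 1.6 − 3.6 = -2
a=4: Ŷ = -1 + 2.3·4 = 8.2; r = 10.7 − 8.2 = 2.5
a=6: Ŷ = -1 + 2.3·6 = 12.8; r = 13.8 − 12.8 = 1
a=8: Ŷ = -1 + 2.3·8 = 17.4; r = 15.9 − 17.4 = -1.5
Largest |r| is 2.5 at a = 4, residual 2.5.

r = 2.5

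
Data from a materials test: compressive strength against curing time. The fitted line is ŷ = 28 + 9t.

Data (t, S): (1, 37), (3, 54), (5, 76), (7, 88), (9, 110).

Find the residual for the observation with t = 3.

ŷ = 28 + 9·3 = 55
e = 54 − 55 = -1

e = -1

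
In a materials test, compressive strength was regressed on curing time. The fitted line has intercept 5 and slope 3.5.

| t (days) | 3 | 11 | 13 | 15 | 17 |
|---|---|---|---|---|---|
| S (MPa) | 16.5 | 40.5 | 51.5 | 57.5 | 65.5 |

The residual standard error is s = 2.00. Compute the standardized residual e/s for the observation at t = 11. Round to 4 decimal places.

-1.5000

ŷ = 5 + 3.5·11 = 43.5
e = 40.5 − 43.5 = -3
e/s = -3 / 2.00 = -1.5000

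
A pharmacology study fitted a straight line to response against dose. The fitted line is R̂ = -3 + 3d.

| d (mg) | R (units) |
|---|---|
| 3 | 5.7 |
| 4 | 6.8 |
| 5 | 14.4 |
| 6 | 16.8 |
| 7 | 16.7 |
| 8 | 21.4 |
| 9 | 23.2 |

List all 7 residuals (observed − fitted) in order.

d=3: R̂ = -3 + 3·3 = 6; e = 5.7 − 6 = -0.3
d=4: R̂ = -3 + 3·4 = 9; e = 6.8 − 9 = -2.2
d=5: R̂ = -3 + 3·5 = 12; e = 14.4 − 12 = 2.4
d=6: R̂ = -3 + 3·6 = 15; e = 16.8 − 15 = 1.8
d=7: R̂ = -3 + 3·7 = 18; e = 16.7 − 18 = -1.3
d=8: R̂ = -3 + 3·8 = 21; e = 21.4 − 21 = 0.4
d=9: R̂ = -3 + 3·9 = 24; e = 23.2 − 24 = -0.8

-0.3, -2.2, 2.4, 1.8, -1.3, 0.4, -0.8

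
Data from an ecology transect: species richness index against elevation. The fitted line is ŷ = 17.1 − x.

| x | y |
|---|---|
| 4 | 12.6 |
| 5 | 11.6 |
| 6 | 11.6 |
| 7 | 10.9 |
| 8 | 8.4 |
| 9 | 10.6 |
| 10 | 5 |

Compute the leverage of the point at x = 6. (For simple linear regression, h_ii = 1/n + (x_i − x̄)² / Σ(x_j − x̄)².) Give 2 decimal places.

x̄ = (4 + 5 + 6 + 7 + 8 + 9 + 10)/7 = 7
Σ(x − x̄)² = 9 + 4 + 1 + 0 + 1 + 4 + 9 = 28
h = 1/7 + (-1)²/28 = 0.142857 + 0.0357143 = 0.18

h = 0.18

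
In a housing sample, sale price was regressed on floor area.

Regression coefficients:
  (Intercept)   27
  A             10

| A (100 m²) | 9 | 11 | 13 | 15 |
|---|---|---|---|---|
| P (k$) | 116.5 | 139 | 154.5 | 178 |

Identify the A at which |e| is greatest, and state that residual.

A = 13, e = -2.5

A=9: P̂ = 27 + 10·9 = 117; e = 116.5 − 117 = -0.5
A=11: P̂ = 27 + 10·11 = 137; e = 139 − 137 = 2
A=13: P̂ = 27 + 10·13 = 157; e = 154.5 − 157 = -2.5
A=15: P̂ = 27 + 10·15 = 177; e = 178 − 177 = 1
Largest |e| is 2.5 at A = 13, residual -2.5.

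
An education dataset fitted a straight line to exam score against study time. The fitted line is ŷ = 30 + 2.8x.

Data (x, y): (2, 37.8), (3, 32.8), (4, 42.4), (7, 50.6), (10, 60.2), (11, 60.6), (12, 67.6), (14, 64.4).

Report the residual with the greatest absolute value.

e = -5.6

x=2: ŷ = 30 + 2.8·2 = 35.6; e = 37.8 − 35.6 = 2.2
x=3: ŷ = 30 + 2.8·3 = 38.4; e = 32.8 − 38.4 = -5.6
x=4: ŷ = 30 + 2.8·4 = 41.2; e = 42.4 − 41.2 = 1.2
x=7: ŷ = 30 + 2.8·7 = 49.6; e = 50.6 − 49.6 = 1
x=10: ŷ = 30 + 2.8·10 = 58; e = 60.2 − 58 = 2.2
x=11: ŷ = 30 + 2.8·11 = 60.8; e = 60.6 − 60.8 = -0.2
x=12: ŷ = 30 + 2.8·12 = 63.6; e = 67.6 − 63.6 = 4
x=14: ŷ = 30 + 2.8·14 = 69.2; e = 64.4 − 69.2 = -4.8
Largest |e| is 5.6 at x = 3, residual -5.6.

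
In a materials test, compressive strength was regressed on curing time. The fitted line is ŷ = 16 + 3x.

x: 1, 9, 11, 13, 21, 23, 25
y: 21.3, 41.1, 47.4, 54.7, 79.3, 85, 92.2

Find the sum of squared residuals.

SSE = 13.08

x=1: ŷ = 16 + 3·1 = 19; e = 21.3 − 19 = 2.3
x=9: ŷ = 16 + 3·9 = 43; e = 41.1 − 43 = -1.9
x=11: ŷ = 16 + 3·11 = 49; e = 47.4 − 49 = -1.6
x=13: ŷ = 16 + 3·13 = 55; e = 54.7 − 55 = -0.3
x=21: ŷ = 16 + 3·21 = 79; e = 79.3 − 79 = 0.3
x=23: ŷ = 16 + 3·23 = 85; e = 85 − 85 = 0
x=25: ŷ = 16 + 3·25 = 91; e = 92.2 − 91 = 1.2
SSE = 5.29 + 3.61 + 2.56 + 0.09 + 0.09 + 0 + 1.44 = 13.08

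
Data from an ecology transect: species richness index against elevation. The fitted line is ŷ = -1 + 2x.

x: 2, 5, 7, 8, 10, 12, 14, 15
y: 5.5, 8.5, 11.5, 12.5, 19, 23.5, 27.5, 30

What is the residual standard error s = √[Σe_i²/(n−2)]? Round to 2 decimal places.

s = 1.66

x=2: ŷ = -1 + 2·2 = 3; e = 5.5 − 3 = 2.5
x=5: ŷ = -1 + 2·5 = 9; e = 8.5 − 9 = -0.5
x=7: ŷ = -1 + 2·7 = 13; e = 11.5 − 13 = -1.5
x=8: ŷ = -1 + 2·8 = 15; e = 12.5 − 15 = -2.5
x=10: ŷ = -1 + 2·10 = 19; e = 19 − 19 = 0
x=12: ŷ = -1 + 2·12 = 23; e = 23.5 − 23 = 0.5
x=14: ŷ = -1 + 2·14 = 27; e = 27.5 − 27 = 0.5
x=15: ŷ = -1 + 2·15 = 29; e = 30 − 29 = 1
SSE = 6.25 + 0.25 + 2.25 + 6.25 + 0 + 0.25 + 0.25 + 1 = 16.5
s = √(16.5/6) = √2.75 ≈ 1.66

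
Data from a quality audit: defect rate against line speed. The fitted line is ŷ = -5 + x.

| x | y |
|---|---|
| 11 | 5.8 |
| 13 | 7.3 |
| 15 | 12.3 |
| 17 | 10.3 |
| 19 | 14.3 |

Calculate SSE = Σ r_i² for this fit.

x=11: ŷ = -5 + 11 = 6; r = 5.8 − 6 = -0.2
x=13: ŷ = -5 + 13 = 8; r = 7.3 − 8 = -0.7
x=15: ŷ = -5 + 15 = 10; r = 12.3 − 10 = 2.3
x=17: ŷ = -5 + 17 = 12; r = 10.3 − 12 = -1.7
x=19: ŷ = -5 + 19 = 14; r = 14.3 − 14 = 0.3
SSE = 0.04 + 0.49 + 5.29 + 2.89 + 0.09 = 8.8

SSE = 8.8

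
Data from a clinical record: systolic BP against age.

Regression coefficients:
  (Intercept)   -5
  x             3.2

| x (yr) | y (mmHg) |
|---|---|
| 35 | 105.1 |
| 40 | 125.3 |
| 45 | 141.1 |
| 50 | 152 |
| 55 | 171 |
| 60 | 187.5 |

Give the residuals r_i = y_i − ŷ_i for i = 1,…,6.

x=35: ŷ = -5 + 3.2·35 = 107; r = 105.1 − 107 = -1.9
x=40: ŷ = -5 + 3.2·40 = 123; r = 125.3 − 123 = 2.3
x=45: ŷ = -5 + 3.2·45 = 139; r = 141.1 − 139 = 2.1
x=50: ŷ = -5 + 3.2·50 = 155; r = 152 − 155 = -3
x=55: ŷ = -5 + 3.2·55 = 171; r = 171 − 171 = 0
x=60: ŷ = -5 + 3.2·60 = 187; r = 187.5 − 187 = 0.5

-1.9, 2.3, 2.1, -3, 0, 0.5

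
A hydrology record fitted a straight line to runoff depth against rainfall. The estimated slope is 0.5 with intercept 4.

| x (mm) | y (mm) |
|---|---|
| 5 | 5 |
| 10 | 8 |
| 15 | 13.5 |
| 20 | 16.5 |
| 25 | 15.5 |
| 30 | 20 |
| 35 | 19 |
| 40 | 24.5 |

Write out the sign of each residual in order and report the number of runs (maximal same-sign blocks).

6 runs

x=5: ŷ = 4 + 0.5·5 = 6.5; r = 5 − 6.5 = -1.5
x=10: ŷ = 4 + 0.5·10 = 9; r = 8 − 9 = -1
x=15: ŷ = 4 + 0.5·15 = 11.5; r = 13.5 − 11.5 = 2
x=20: ŷ = 4 + 0.5·20 = 14; r = 16.5 − 14 = 2.5
x=25: ŷ = 4 + 0.5·25 = 16.5; r = 15.5 − 16.5 = -1
x=30: ŷ = 4 + 0.5·30 = 19; r = 20 − 19 = 1
x=35: ŷ = 4 + 0.5·35 = 21.5; r = 19 − 21.5 = -2.5
x=40: ŷ = 4 + 0.5·40 = 24; r = 24.5 − 24 = 0.5
Signs: − − + + − + − +
Runs: −×2, +×2, −×1, +×1, −×1, +×1 → 6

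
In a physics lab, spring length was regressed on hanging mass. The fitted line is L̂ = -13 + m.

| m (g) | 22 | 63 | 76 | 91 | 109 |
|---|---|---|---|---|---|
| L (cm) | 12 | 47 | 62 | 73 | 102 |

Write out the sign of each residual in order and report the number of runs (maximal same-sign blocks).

3 runs

m=22: L̂ = -13 + 22 = 9; r = 12 − 9 = 3
m=63: L̂ = -13 + 63 = 50; r = 47 − 50 = -3
m=76: L̂ = -13 + 76 = 63; r = 62 − 63 = -1
m=91: L̂ = -13 + 91 = 78; r = 73 − 78 = -5
m=109: L̂ = -13 + 109 = 96; r = 102 − 96 = 6
Signs: + − − − +
Runs: +×1, −×3, +×1 → 3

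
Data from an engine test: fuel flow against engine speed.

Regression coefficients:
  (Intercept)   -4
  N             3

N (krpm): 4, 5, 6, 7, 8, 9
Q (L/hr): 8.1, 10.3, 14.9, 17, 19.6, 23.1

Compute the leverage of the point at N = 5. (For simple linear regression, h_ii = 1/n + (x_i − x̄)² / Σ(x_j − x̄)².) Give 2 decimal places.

h = 0.30

N̄ = (4 + 5 + 6 + 7 + 8 + 9)/6 = 6.5
Σ(N − N̄)² = 6.25 + 2.25 + 0.25 + 0.25 + 2.25 + 6.25 = 17.5
h = 1/6 + (-1.5)²/17.5 = 0.166667 + 0.128571 = 0.30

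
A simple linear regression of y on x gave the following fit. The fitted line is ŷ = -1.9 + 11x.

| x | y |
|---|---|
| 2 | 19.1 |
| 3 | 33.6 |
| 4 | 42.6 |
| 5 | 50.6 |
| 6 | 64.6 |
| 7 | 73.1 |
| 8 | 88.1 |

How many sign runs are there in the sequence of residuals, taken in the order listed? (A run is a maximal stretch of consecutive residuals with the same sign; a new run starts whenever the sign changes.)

x=2: ŷ = -1.9 + 11·2 = 20.1; e = 19.1 − 20.1 = -1
x=3: ŷ = -1.9 + 11·3 = 31.1; e = 33.6 − 31.1 = 2.5
x=4: ŷ = -1.9 + 11·4 = 42.1; e = 42.6 − 42.1 = 0.5
x=5: ŷ = -1.9 + 11·5 = 53.1; e = 50.6 − 53.1 = -2.5
x=6: ŷ = -1.9 + 11·6 = 64.1; e = 64.6 − 64.1 = 0.5
x=7: ŷ = -1.9 + 11·7 = 75.1; e = 73.1 − 75.1 = -2
x=8: ŷ = -1.9 + 11·8 = 86.1; e = 88.1 − 86.1 = 2
Signs: − + + − + − +
Runs: −×1, +×2, −×1, +×1, −×1, +×1 → 6

6 runs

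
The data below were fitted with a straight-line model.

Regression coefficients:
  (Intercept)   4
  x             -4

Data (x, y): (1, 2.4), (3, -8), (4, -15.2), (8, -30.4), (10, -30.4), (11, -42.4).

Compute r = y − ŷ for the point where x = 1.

r = 2.4

ŷ = 4 − 4·1 = 0
r = 2.4 − 0 = 2.4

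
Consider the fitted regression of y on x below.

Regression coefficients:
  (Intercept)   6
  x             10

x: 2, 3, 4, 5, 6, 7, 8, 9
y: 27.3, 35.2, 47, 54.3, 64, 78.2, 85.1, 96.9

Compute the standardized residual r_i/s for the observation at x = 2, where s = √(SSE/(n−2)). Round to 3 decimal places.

x=2: ŷ = 6 + 10·2 = 26; r = 27.3 − 26 = 1.3
x=3: ŷ = 6 + 10·3 = 36; r = 35.2 − 36 = -0.8
x=4: ŷ = 6 + 10·4 = 46; r = 47 − 46 = 1
x=5: ŷ = 6 + 10·5 = 56; r = 54.3 − 56 = -1.7
x=6: ŷ = 6 + 10·6 = 66; r = 64 − 66 = -2
x=7: ŷ = 6 + 10·7 = 76; r = 78.2 − 76 = 2.2
x=8: ŷ = 6 + 10·8 = 86; r = 85.1 − 86 = -0.9
x=9: ŷ = 6 + 10·9 = 96; r = 96.9 − 96 = 0.9
SSE = 1.69 + 0.64 + 1 + 2.89 + 4 + 4.84 + 0.81 + 0.81 = 16.68
s = √(16.68/6) = 1.66733
r/s = 1.3 / 1.66733 = 0.780

0.780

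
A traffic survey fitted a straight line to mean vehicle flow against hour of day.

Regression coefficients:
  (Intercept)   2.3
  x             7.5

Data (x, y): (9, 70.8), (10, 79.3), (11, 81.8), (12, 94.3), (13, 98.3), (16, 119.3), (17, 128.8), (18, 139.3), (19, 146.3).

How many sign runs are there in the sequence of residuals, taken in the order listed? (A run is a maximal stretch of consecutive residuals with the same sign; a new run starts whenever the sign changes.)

x=9: ŷ = 2.3 + 7.5·9 = 69.8; e = 70.8 − 69.8 = 1
x=10: ŷ = 2.3 + 7.5·10 = 77.3; e = 79.3 − 77.3 = 2
x=11: ŷ = 2.3 + 7.5·11 = 84.8; e = 81.8 − 84.8 = -3
x=12: ŷ = 2.3 + 7.5·12 = 92.3; e = 94.3 − 92.3 = 2
x=13: ŷ = 2.3 + 7.5·13 = 99.8; e = 98.3 − 99.8 = -1.5
x=16: ŷ = 2.3 + 7.5·16 = 122.3; e = 119.3 − 122.3 = -3
x=17: ŷ = 2.3 + 7.5·17 = 129.8; e = 128.8 − 129.8 = -1
x=18: ŷ = 2.3 + 7.5·18 = 137.3; e = 139.3 − 137.3 = 2
x=19: ŷ = 2.3 + 7.5·19 = 144.8; e = 146.3 − 144.8 = 1.5
Signs: + + − + − − − + +
Runs: +×2, −×1, +×1, −×3, +×2 → 5

5 runs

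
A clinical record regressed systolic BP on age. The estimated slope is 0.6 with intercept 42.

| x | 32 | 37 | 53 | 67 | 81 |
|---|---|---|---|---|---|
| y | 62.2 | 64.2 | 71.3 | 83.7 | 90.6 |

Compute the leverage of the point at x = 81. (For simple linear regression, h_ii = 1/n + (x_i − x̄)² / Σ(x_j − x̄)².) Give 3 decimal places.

x̄ = (32 + 37 + 53 + 67 + 81)/5 = 54
Σ(x − x̄)² = 484 + 289 + 1 + 169 + 729 = 1672
h = 1/5 + (27)²/1672 = 0.2 + 0.436005 = 0.636

h = 0.636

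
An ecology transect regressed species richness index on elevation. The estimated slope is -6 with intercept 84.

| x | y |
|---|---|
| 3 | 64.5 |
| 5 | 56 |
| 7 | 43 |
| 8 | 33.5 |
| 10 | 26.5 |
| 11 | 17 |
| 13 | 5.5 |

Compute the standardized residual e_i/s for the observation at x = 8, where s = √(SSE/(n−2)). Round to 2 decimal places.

-1.22

x=3: ŷ = 84 − 6·3 = 66; e = 64.5 − 66 = -1.5
x=5: ŷ = 84 − 6·5 = 54; e = 56 − 54 = 2
x=7: ŷ = 84 − 6·7 = 42; e = 43 − 42 = 1
x=8: ŷ = 84 − 6·8 = 36; e = 33.5 − 36 = -2.5
x=10: ŷ = 84 − 6·10 = 24; e = 26.5 − 24 = 2.5
x=11: ŷ = 84 − 6·11 = 18; e = 17 − 18 = -1
x=13: ŷ = 84 − 6·13 = 6; e = 5.5 − 6 = -0.5
SSE = 2.25 + 4 + 1 + 6.25 + 6.25 + 1 + 0.25 = 21
s = √(21/5) = 2.04939
e/s = -2.5 / 2.04939 = -1.22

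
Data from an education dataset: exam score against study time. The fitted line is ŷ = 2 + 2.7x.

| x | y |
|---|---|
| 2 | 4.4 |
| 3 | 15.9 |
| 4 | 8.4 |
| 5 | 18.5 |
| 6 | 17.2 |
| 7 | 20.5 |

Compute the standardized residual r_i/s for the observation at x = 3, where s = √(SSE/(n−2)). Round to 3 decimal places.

x=2: ŷ = 2 + 2.7·2 = 7.4; r = 4.4 − 7.4 = -3
x=3: ŷ = 2 + 2.7·3 = 10.1; r = 15.9 − 10.1 = 5.8
x=4: ŷ = 2 + 2.7·4 = 12.8; r = 8.4 − 12.8 = -4.4
x=5: ŷ = 2 + 2.7·5 = 15.5; r = 18.5 − 15.5 = 3
x=6: ŷ = 2 + 2.7·6 = 18.2; r = 17.2 − 18.2 = -1
x=7: ŷ = 2 + 2.7·7 = 20.9; r = 20.5 − 20.9 = -0.4
SSE = 9 + 33.64 + 19.36 + 9 + 1 + 0.16 = 72.16
s = √(72.16/4) = 4.24735
r/s = 5.8 / 4.24735 = 1.366

1.366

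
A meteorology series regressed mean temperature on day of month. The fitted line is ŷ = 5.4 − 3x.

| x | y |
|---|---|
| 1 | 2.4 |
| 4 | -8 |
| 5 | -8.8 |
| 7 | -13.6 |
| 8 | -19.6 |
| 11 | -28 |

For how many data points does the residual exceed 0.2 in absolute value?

5

x=1: ŷ = 5.4 − 3·1 = 2.4; r = 2.4 − 2.4 = 0
x=4: ŷ = 5.4 − 3·4 = -6.6; r = -8 − (-6.6) = -1.4
x=5: ŷ = 5.4 − 3·5 = -9.6; r = -8.8 − (-9.6) = 0.8
x=7: ŷ = 5.4 − 3·7 = -15.6; r = -13.6 − (-15.6) = 2
x=8: ŷ = 5.4 − 3·8 = -18.6; r = -19.6 − (-18.6) = -1
x=11: ŷ = 5.4 − 3·11 = -27.6; r = -28 − (-27.6) = -0.4
|r| > 0.2: x=4 (|r|=1.4), x=5 (|r|=0.8), x=7 (|r|=2), x=8 (|r|=1), x=11 (|r|=0.4) → 5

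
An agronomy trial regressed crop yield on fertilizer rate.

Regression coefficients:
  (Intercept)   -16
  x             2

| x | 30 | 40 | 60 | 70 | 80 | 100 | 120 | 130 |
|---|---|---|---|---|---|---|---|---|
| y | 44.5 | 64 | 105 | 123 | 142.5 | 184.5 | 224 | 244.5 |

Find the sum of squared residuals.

x=30: ŷ = -16 + 2·30 = 44; e = 44.5 − 44 = 0.5
x=40: ŷ = -16 + 2·40 = 64; e = 64 − 64 = 0
x=60: ŷ = -16 + 2·60 = 104; e = 105 − 104 = 1
x=70: ŷ = -16 + 2·70 = 124; e = 123 − 124 = -1
x=80: ŷ = -16 + 2·80 = 144; e = 142.5 − 144 = -1.5
x=100: ŷ = -16 + 2·100 = 184; e = 184.5 − 184 = 0.5
x=120: ŷ = -16 + 2·120 = 224; e = 224 − 224 = 0
x=130: ŷ = -16 + 2·130 = 244; e = 244.5 − 244 = 0.5
SSE = 0.25 + 0 + 1 + 1 + 2.25 + 0.25 + 0 + 0.25 = 5

SSE = 5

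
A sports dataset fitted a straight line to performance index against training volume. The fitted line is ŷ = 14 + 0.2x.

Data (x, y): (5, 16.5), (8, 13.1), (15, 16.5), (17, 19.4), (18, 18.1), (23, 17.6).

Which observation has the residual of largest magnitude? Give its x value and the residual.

x = 8, r = -2.5

x=5: ŷ = 14 + 0.2·5 = 15; r = 16.5 − 15 = 1.5
x=8: ŷ = 14 + 0.2·8 = 15.6; r = 13.1 − 15.6 = -2.5
x=15: ŷ = 14 + 0.2·15 = 17; r = 16.5 − 17 = -0.5
x=17: ŷ = 14 + 0.2·17 = 17.4; r = 19.4 − 17.4 = 2
x=18: ŷ = 14 + 0.2·18 = 17.6; r = 18.1 − 17.6 = 0.5
x=23: ŷ = 14 + 0.2·23 = 18.6; r = 17.6 − 18.6 = -1
Largest |r| is 2.5 at x = 8, residual -2.5.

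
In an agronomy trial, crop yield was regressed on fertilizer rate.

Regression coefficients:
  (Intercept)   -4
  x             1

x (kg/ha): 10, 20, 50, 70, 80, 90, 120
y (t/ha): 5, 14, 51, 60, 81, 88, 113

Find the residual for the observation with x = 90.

ŷ = -4 + 90 = 86
r = 88 − 86 = 2

r = 2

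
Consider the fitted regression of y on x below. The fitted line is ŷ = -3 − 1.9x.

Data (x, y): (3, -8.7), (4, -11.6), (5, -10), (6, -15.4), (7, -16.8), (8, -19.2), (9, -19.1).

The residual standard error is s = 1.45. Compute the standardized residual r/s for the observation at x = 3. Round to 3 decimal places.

0.000

ŷ = -3 − 1.9·3 = -8.7
r = -8.7 − (-8.7) = 0
r/s = 0 / 1.45 = 0.000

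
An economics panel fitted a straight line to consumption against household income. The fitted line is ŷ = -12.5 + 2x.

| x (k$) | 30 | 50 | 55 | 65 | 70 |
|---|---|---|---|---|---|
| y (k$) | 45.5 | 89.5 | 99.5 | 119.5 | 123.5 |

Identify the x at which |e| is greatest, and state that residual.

x = 70, e = -4

x=30: ŷ = -12.5 + 2·30 = 47.5; e = 45.5 − 47.5 = -2
x=50: ŷ = -12.5 + 2·50 = 87.5; e = 89.5 − 87.5 = 2
x=55: ŷ = -12.5 + 2·55 = 97.5; e = 99.5 − 97.5 = 2
x=65: ŷ = -12.5 + 2·65 = 117.5; e = 119.5 − 117.5 = 2
x=70: ŷ = -12.5 + 2·70 = 127.5; e = 123.5 − 127.5 = -4
Largest |e| is 4 at x = 70, residual -4.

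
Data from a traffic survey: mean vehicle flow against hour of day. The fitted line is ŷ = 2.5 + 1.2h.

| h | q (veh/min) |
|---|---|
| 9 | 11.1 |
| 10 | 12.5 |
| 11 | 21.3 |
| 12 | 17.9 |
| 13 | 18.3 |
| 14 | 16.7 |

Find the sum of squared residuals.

SSE = 48

h=9: ŷ = 2.5 + 1.2·9 = 13.3; r = 11.1 − 13.3 = -2.2
h=10: ŷ = 2.5 + 1.2·10 = 14.5; r = 12.5 − 14.5 = -2
h=11: ŷ = 2.5 + 1.2·11 = 15.7; r = 21.3 − 15.7 = 5.6
h=12: ŷ = 2.5 + 1.2·12 = 16.9; r = 17.9 − 16.9 = 1
h=13: ŷ = 2.5 + 1.2·13 = 18.1; r = 18.3 − 18.1 = 0.2
h=14: ŷ = 2.5 + 1.2·14 = 19.3; r = 16.7 − 19.3 = -2.6
SSE = 4.84 + 4 + 31.36 + 1 + 0.04 + 6.76 = 48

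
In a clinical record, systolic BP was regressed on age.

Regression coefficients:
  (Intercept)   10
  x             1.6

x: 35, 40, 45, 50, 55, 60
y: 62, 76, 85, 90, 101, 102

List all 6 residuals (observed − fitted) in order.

x=35: ŷ = 10 + 1.6·35 = 66; e = 62 − 66 = -4
x=40: ŷ = 10 + 1.6·40 = 74; e = 76 − 74 = 2
x=45: ŷ = 10 + 1.6·45 = 82; e = 85 − 82 = 3
x=50: ŷ = 10 + 1.6·50 = 90; e = 90 − 90 = 0
x=55: ŷ = 10 + 1.6·55 = 98; e = 101 − 98 = 3
x=60: ŷ = 10 + 1.6·60 = 106; e = 102 − 106 = -4

-4, 2, 3, 0, 3, -4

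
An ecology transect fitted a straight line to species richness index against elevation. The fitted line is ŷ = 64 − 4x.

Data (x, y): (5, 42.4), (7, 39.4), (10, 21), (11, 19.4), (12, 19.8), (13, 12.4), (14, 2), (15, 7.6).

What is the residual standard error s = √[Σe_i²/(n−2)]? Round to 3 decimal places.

x=5: ŷ = 64 − 4·5 = 44; e = 42.4 − 44 = -1.6
x=7: ŷ = 64 − 4·7 = 36; e = 39.4 − 36 = 3.4
x=10: ŷ = 64 − 4·10 = 24; e = 21 − 24 = -3
x=11: ŷ = 64 − 4·11 = 20; e = 19.4 − 20 = -0.6
x=12: ŷ = 64 − 4·12 = 16; e = 19.8 − 16 = 3.8
x=13: ŷ = 64 − 4·13 = 12; e = 12.4 − 12 = 0.4
x=14: ŷ = 64 − 4·14 = 8; e = 2 − 8 = -6
x=15: ŷ = 64 − 4·15 = 4; e = 7.6 − 4 = 3.6
SSE = 2.56 + 11.56 + 9 + 0.36 + 14.44 + 0.16 + 36 + 12.96 = 87.04
s = √(87.04/6) = √14.5067 ≈ 3.809

s = 3.809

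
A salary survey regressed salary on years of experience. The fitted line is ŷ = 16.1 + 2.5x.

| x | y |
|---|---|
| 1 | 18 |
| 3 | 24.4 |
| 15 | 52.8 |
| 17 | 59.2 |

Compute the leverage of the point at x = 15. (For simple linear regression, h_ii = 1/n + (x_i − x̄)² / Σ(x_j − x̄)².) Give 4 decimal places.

h = 0.4300

x̄ = (1 + 3 + 15 + 17)/4 = 9
Σ(x − x̄)² = 64 + 36 + 36 + 64 = 200
h = 1/4 + (6)²/200 = 0.25 + 0.18 = 0.4300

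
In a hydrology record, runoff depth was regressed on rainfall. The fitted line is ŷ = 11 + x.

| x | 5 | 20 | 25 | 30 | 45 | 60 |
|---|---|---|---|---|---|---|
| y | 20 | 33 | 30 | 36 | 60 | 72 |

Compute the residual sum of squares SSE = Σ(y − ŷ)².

SSE = 98

x=5: ŷ = 11 + 5 = 16; e = 20 − 16 = 4
x=20: ŷ = 11 + 20 = 31; e = 33 − 31 = 2
x=25: ŷ = 11 + 25 = 36; e = 30 − 36 = -6
x=30: ŷ = 11 + 30 = 41; e = 36 − 41 = -5
x=45: ŷ = 11 + 45 = 56; e = 60 − 56 = 4
x=60: ŷ = 11 + 60 = 71; e = 72 − 71 = 1
SSE = 16 + 4 + 36 + 25 + 16 + 1 = 98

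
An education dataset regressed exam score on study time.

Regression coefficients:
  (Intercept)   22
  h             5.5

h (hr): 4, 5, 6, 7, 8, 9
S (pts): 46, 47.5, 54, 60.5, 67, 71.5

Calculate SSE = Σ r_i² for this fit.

h=4: Ŝ = 22 + 5.5·4 = 44; r = 46 − 44 = 2
h=5: Ŝ = 22 + 5.5·5 = 49.5; r = 47.5 − 49.5 = -2
h=6: Ŝ = 22 + 5.5·6 = 55; r = 54 − 55 = -1
h=7: Ŝ = 22 + 5.5·7 = 60.5; r = 60.5 − 60.5 = 0
h=8: Ŝ = 22 + 5.5·8 = 66; r = 67 − 66 = 1
h=9: Ŝ = 22 + 5.5·9 = 71.5; r = 71.5 − 71.5 = 0
SSE = 4 + 4 + 1 + 0 + 1 + 0 = 10

SSE = 10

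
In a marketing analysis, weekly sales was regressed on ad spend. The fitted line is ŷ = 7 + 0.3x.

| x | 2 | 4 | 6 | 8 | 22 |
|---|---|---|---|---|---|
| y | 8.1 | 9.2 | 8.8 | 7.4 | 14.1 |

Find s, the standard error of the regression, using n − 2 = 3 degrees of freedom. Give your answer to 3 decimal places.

s = 1.354

x=2: ŷ = 7 + 0.3·2 = 7.6; e = 8.1 − 7.6 = 0.5
x=4: ŷ = 7 + 0.3·4 = 8.2; e = 9.2 − 8.2 = 1
x=6: ŷ = 7 + 0.3·6 = 8.8; e = 8.8 − 8.8 = 0
x=8: ŷ = 7 + 0.3·8 = 9.4; e = 7.4 − 9.4 = -2
x=22: ŷ = 7 + 0.3·22 = 13.6; e = 14.1 − 13.6 = 0.5
SSE = 0.25 + 1 + 0 + 4 + 0.25 = 5.5
s = √(5.5/3) = √1.83333 ≈ 1.354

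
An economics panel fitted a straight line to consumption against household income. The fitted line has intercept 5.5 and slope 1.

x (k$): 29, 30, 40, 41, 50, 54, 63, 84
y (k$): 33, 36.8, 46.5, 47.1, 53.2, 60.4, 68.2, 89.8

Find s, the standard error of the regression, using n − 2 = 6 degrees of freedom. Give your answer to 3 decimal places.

s = 1.389

x=29: ŷ = 5.5 + 29 = 34.5; r = 33 − 34.5 = -1.5
x=30: ŷ = 5.5 + 30 = 35.5; r = 36.8 − 35.5 = 1.3
x=40: ŷ = 5.5 + 40 = 45.5; r = 46.5 − 45.5 = 1
x=41: ŷ = 5.5 + 41 = 46.5; r = 47.1 − 46.5 = 0.6
x=50: ŷ = 5.5 + 50 = 55.5; r = 53.2 − 55.5 = -2.3
x=54: ŷ = 5.5 + 54 = 59.5; r = 60.4 − 59.5 = 0.9
x=63: ŷ = 5.5 + 63 = 68.5; r = 68.2 − 68.5 = -0.3
x=84: ŷ = 5.5 + 84 = 89.5; r = 89.8 − 89.5 = 0.3
SSE = 2.25 + 1.69 + 1 + 0.36 + 5.29 + 0.81 + 0.09 + 0.09 = 11.58
s = √(11.58/6) = √1.93 ≈ 1.389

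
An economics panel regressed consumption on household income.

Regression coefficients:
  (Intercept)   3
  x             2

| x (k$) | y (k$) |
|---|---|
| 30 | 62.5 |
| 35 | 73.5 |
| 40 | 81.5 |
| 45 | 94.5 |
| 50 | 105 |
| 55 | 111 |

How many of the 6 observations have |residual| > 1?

4

x=30: ŷ = 3 + 2·30 = 63; r = 62.5 − 63 = -0.5
x=35: ŷ = 3 + 2·35 = 73; r = 73.5 − 73 = 0.5
x=40: ŷ = 3 + 2·40 = 83; r = 81.5 − 83 = -1.5
x=45: ŷ = 3 + 2·45 = 93; r = 94.5 − 93 = 1.5
x=50: ŷ = 3 + 2·50 = 103; r = 105 − 103 = 2
x=55: ŷ = 3 + 2·55 = 113; r = 111 − 113 = -2
|r| > 1: x=40 (|r|=1.5), x=45 (|r|=1.5), x=50 (|r|=2), x=55 (|r|=2) → 4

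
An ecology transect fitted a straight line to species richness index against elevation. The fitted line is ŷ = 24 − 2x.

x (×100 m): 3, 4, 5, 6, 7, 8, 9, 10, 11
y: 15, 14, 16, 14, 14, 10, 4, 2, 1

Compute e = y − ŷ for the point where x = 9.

e = -2

ŷ = 24 − 2·9 = 6
e = 4 − 6 = -2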